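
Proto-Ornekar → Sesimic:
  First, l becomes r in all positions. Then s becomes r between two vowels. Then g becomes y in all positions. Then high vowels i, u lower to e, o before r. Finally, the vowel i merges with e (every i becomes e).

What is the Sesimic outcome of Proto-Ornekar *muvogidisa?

Sesimic: start from *muvogidisa.
  rule 1: no change — muvogidisa
  rule 2 (rhotacism): muvogidisa → muvogidira
  rule 3 (unconditioned shift): muvogidira → muvoyidira
  rule 4 (pre-rhotic lowering): muvoyidira → muvoyidera
  rule 5 (vowel merger): muvoyidera → muvoyedera
  ⇒ Sesimic muvoyedera

muvoyedera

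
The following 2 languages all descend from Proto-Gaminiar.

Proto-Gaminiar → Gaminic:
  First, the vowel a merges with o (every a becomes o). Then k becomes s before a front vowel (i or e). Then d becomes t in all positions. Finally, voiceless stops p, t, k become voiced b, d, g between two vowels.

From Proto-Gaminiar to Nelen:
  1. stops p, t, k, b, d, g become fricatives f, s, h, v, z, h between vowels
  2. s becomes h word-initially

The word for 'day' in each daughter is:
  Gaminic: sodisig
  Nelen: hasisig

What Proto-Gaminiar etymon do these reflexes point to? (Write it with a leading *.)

Position 3: Gaminic has d, Nelen has s. Taking the neighbouring segments as reconstructed: Gaminic d could go back to *t or *d; Nelen s could go back to *t or *s — the one source consistent with every daughter is *t.
Position 2: Gaminic has o, Nelen has a. Nelen preserves a here (none of its changes turn any other segment into a), so the proto-segment is *a.
Position 1: Gaminic has s, Nelen has h. Taking the neighbouring segments as reconstructed: Gaminic s can only go back to *s; Nelen h could go back to *s or *h — the one source consistent with every daughter is *s.
Verify the candidate proto-form against each daughter:
Gaminic: start from *satisig.
  rule 1 (vowel merger): satisig → sotisig
  rule 2: no change — sotisig
  rule 3: no change — sotisig
  rule 4 (intervocalic voicing): sotisig → sodisig
  ⇒ Gaminic sodisig
Nelen: start from *satisig.
  rule 1 (intervocalic lenition): satisig → sasisig
  rule 2 (debuccalisation): sasisig → hasisig
  ⇒ Nelen hasisig
Only *satisig yields all of Gaminic sodisig, Nelen hasisig.

*satisig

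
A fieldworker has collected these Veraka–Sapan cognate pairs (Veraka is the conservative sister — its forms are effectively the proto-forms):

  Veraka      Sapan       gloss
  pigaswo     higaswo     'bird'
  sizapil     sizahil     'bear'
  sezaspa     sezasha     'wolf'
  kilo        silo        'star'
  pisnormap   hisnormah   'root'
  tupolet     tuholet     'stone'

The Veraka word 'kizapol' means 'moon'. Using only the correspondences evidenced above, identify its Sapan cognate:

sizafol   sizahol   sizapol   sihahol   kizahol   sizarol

sizahol

kilo ~ silo — Veraka k corresponds to Sapan s word-initially before a front vowel.
tupolet ~ tuholet — Veraka p corresponds to Sapan h between vowels (before a back vowel).
Applying these to Veraka 'kizapol':
  kizapol → sizapol   (k→s word-initially before a front vowel)
  sizapol → sizahol   (p→h between vowels (before a back vowel))
So the Sapan cognate is 'sizahol'.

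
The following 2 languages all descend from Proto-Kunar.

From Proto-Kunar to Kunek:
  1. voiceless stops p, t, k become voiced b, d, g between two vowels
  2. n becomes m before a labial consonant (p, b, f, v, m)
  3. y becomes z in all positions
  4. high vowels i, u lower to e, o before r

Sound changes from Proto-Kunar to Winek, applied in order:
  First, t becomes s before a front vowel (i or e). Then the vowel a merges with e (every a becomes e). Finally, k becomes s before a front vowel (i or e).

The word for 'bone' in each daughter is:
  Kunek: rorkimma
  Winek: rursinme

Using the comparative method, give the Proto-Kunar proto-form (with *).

*rurkinma

Position 4: Kunek has k, Winek has s. Kunek preserves k here (none of its changes turn any other segment into k), so the proto-segment is *k.
Position 8: Kunek has a, Winek has e. Kunek preserves a here (none of its changes turn any other segment into a), so the proto-segment is *a.
This points to *rurkinma. Verify forward in each daughter:
Kunek: start from *rurkinma.
  rule 1: no change — rurkinma
  rule 2 (nasal place assimilation): rurkinma → rurkimma
  rule 3: no change — rurkimma
  rule 4 (pre-rhotic lowering): rurkimma → rorkimma
  ⇒ Kunek rorkimma
Winek: start from *rurkinma.
  rule 1: no change — rurkinma
  rule 2 (vowel merger): rurkinma → rurkinme
  rule 3 (palatalisation): rurkinme → rursinme
  ⇒ Winek rursinme
*rurkinma is the unique common source.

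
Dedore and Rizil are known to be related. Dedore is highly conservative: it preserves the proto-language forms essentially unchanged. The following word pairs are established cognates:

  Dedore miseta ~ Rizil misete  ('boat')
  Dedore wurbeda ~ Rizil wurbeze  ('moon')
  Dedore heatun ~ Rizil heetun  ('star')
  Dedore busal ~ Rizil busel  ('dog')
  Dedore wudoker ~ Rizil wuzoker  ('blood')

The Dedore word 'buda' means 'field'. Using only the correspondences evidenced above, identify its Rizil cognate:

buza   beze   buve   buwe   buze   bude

wurbeda ~ wurbeze — Dedore d corresponds to Rizil z between vowels (before a back vowel).
miseta ~ misete, wurbeda ~ wurbeze — Dedore a corresponds to Rizil e word-finally.
Applying these to Dedore 'buda':
  buda → buza   (d→z between vowels (before a back vowel))
  buza → buze   (a→e word-finally)
So the Rizil cognate is 'buze'.

buze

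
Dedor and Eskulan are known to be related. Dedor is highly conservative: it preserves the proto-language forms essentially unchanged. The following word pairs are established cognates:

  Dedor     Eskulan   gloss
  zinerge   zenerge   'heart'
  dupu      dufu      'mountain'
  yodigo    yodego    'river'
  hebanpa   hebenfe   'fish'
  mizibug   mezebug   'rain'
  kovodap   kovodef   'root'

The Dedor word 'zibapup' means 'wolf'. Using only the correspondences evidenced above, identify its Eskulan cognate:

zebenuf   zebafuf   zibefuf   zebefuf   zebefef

mizibug ~ mezebug — Dedor i corresponds to Eskulan e after a consonant, before a labial obstruent.
kovodap ~ kovodef — Dedor a corresponds to Eskulan e after a consonant, before a labial obstruent.
dupu ~ dufu — Dedor p corresponds to Eskulan f between vowels (before a back vowel).
kovodap ~ kovodef — Dedor p corresponds to Eskulan f word-finally.
Applying these to Dedor 'zibapup':
  zibapup → zebapup   (i→e after a consonant, before a labial obstruent)
  zebapup → zebepup   (a→e after a consonant, before a labial obstruent)
  zebepup → zebefup   (p→f between vowels (before a back vowel))
  zebefup → zebefuf   (p→f word-finally)
So the Eskulan cognate is 'zebefuf'.

zebefuf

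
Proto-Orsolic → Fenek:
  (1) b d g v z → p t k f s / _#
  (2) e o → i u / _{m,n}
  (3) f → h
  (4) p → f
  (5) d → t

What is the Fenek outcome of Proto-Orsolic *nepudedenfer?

Fenek: start from *nepudedenfer.
  rule 1: no change — nepudedenfer
  rule 2 (pre-nasal raising): nepudedenfer → nepudedinfer
  rule 3 (unconditioned shift): nepudedinfer → nepudedinher
  rule 4 (unconditioned shift): nepudedinher → nefudedinher
  rule 5 (unconditioned shift): nefudedinher → nefutetinher
  ⇒ Fenek nefutetinher

nefutetinher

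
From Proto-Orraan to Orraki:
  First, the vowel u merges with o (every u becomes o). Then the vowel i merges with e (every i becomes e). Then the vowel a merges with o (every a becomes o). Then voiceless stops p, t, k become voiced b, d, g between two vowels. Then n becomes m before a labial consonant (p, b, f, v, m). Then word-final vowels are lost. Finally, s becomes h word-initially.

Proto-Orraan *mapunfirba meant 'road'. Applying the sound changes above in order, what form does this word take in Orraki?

mobomferb

Orraki: *mapunfirba > maponfirba > maponferba > moponferbo > mobonferbo > mobomferbo > mobomferb  (by vowel merger, vowel merger, vowel merger, intervocalic voicing, nasal place assimilation, apocope)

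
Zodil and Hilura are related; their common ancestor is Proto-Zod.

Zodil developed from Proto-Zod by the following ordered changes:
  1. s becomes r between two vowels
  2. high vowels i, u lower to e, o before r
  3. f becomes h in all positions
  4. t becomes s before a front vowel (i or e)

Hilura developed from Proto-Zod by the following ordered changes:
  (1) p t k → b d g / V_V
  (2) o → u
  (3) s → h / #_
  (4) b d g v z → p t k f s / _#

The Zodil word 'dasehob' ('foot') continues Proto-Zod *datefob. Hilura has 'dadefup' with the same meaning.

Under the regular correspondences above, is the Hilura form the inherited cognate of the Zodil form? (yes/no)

yes

Derive the expected Hilura reflex of *datefob:
Hilura: start from *datefob.
  rule 1 (intervocalic voicing): datefob → dadefob
  rule 2 (vowel merger): dadefob → dadefub
  rule 3: no change — dadefub
  rule 4 (final devoicing): dadefub → dadefup
  ⇒ Hilura dadefup
Hilura 'dadefup' matches the regular reflex exactly, so the pair is cognate.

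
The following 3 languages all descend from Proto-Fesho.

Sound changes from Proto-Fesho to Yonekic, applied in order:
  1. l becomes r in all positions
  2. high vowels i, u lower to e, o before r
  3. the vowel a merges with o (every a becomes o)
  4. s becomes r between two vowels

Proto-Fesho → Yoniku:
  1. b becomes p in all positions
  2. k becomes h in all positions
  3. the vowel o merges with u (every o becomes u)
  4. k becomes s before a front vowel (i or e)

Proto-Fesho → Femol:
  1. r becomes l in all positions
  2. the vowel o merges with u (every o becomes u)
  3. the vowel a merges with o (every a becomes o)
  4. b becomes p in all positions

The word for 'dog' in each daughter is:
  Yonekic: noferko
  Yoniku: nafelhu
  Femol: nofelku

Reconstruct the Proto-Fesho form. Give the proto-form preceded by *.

*nafelko

Position 5: Yonekic has r, Yoniku has l, Femol has l. Yoniku preserves l here (none of its changes turn any other segment into l), so the proto-segment is *l.
Position 6: Yonekic has k, Yoniku has h, Femol has k. Yonekic preserves k here (none of its changes turn any other segment into k), so the proto-segment is *k.
Position 2: Yonekic has o, Yoniku has a, Femol has o. Yoniku preserves a here (none of its changes turn any other segment into a), so the proto-segment is *a.
This points to *nafelko. Verify forward in each daughter:
Yonekic: *nafelko
  nafelko → naferko   [unconditioned shift]
  naferko (rule 2 does not apply)
  naferko → noferko   [vowel merger]
  noferko (rule 4 does not apply)
  giving Yonekic noferko.
Yoniku: start from *nafelko.
  rule 1: no change — nafelko
  rule 2 (unconditioned shift): nafelko → nafelho
  rule 3 (vowel merger): nafelho → nafelhu
  rule 4: no change — nafelhu
  ⇒ Yoniku nafelhu
Femol: start from *nafelko.
  rule 1: no change — nafelko
  rule 2 (vowel merger): nafelko → nafelku
  rule 3 (vowel merger): nafelku → nofelku
  rule 4: no change — nofelku
  ⇒ Femol nofelku
No other proto-form is consistent with every reflex, so the reconstruction is *nafelko.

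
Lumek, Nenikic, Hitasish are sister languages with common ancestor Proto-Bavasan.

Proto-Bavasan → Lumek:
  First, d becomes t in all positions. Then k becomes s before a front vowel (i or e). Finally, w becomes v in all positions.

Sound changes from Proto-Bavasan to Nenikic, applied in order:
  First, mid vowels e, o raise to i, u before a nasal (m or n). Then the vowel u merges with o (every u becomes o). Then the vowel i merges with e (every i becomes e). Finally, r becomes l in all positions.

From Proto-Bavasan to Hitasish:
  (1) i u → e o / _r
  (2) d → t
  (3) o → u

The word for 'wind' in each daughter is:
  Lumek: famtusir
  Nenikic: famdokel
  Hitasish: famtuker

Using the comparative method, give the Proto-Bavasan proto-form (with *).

Position 7: Lumek has i, Nenikic has e, Hitasish has e. Lumek preserves i here (none of its changes turn any other segment into i), so the proto-segment is *i.
Position 8: Lumek has r, Nenikic has l, Hitasish has r. Lumek preserves r here (none of its changes turn any other segment into r), so the proto-segment is *r.
This points to *famdukir. Verify forward in each daughter:
Lumek: *famdukir
  famdukir → famtukir   [unconditioned shift]
  famtukir → famtusir   [palatalisation]
  famtusir (rule 3 does not apply)
  giving Lumek famtusir.
Nenikic: *famdukir > famdokir > famdoker > famdokel  (by vowel merger, vowel merger, unconditioned shift)
Hitasish: *famdukir
  famdukir → famduker   [pre-rhotic lowering]
  famduker → famtuker   [unconditioned shift]
  famtuker (rule 3 does not apply)
  giving Hitasish famtuker.
Only *famdukir yields all of Lumek famtusir, Nenikic famdokel, Hitasish famtuker.

*famdukir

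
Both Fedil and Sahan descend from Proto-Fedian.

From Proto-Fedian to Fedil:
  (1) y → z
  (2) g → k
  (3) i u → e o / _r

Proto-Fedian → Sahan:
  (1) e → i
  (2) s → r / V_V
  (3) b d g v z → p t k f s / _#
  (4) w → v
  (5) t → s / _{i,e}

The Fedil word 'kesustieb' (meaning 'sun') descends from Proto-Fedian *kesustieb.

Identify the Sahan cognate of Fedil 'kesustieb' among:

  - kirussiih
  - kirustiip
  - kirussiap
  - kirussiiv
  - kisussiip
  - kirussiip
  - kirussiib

kirussiip

Sahan: start from *kesustieb.
  rule 1 (vowel merger): kesustieb → kisustiib
  rule 2 (rhotacism): kisustiib → kirustiib
  rule 3 (final devoicing): kirustiib → kirustiip
  rule 4: no change — kirustiip
  rule 5 (palatalisation): kirustiip → kirussiip
  ⇒ Sahan kirussiip
Among the options, 'kirussiip' alone shows every Sahan change applied in order.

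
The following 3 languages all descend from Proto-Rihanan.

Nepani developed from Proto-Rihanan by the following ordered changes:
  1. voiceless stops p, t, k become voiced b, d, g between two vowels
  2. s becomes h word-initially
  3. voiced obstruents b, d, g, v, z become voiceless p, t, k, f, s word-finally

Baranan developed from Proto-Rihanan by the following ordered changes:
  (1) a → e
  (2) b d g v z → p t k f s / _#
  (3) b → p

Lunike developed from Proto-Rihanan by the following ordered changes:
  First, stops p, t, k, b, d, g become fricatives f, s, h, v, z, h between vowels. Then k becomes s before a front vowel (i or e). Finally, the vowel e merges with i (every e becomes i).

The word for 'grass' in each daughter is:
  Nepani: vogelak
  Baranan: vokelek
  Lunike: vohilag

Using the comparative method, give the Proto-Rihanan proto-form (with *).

Position 7: Nepani has k, Baranan has k, Lunike has g. Lunike preserves g here (none of its changes turn any other segment into g), so the proto-segment is *g.
Position 6: Nepani has a, Baranan has e, Lunike has a. Nepani preserves a here (none of its changes turn any other segment into a), so the proto-segment is *a.
Verify the candidate proto-form against each daughter:
Nepani: start from *vokelag.
  rule 1 (intervocalic voicing): vokelag → vogelag
  rule 2: no change — vogelag
  rule 3 (final devoicing): vogelag → vogelak
  ⇒ Nepani vogelak
Baranan: *vokelag > vokeleg > vokelek  (by vowel merger, final devoicing)
Lunike: *vokelag
  vokelag → vohelag   [intervocalic lenition]
  vohelag (rule 2 does not apply)
  vohelag → vohilag   [vowel merger]
  giving Lunike vohilag.
*vokelag is the unique common source.

*vokelag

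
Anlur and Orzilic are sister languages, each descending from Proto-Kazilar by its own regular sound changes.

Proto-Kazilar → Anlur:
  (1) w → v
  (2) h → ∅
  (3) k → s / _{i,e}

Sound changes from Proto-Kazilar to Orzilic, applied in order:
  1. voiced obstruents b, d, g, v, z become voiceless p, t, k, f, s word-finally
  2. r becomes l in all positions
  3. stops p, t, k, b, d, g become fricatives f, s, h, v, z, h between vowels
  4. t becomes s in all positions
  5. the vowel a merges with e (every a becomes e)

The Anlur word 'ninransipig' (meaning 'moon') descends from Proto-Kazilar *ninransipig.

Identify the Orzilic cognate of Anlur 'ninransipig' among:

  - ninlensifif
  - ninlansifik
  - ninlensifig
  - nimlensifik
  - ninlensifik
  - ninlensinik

ninlensifik

Orzilic: start from *ninransipig.
  rule 1 (final devoicing): ninransipig → ninransipik
  rule 2 (unconditioned shift): ninransipik → ninlansipik
  rule 3 (intervocalic lenition): ninlansipik → ninlansifik
  rule 4: no change — ninlansifik
  rule 5 (vowel merger): ninlansifik → ninlensifik
  ⇒ Orzilic ninlensifik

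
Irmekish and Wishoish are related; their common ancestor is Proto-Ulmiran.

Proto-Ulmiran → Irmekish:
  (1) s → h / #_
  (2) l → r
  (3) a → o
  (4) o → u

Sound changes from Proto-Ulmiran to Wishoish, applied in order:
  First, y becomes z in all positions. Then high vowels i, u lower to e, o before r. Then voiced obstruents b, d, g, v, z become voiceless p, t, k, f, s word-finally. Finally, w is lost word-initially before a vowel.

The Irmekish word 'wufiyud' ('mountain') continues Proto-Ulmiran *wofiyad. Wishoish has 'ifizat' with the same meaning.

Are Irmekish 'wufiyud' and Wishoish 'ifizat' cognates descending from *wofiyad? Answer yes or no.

Derive the expected Wishoish reflex of *wofiyad:
Wishoish: *wofiyad
  wofiyad → wofizad   [unconditioned shift]
  wofizad (rule 2 does not apply)
  wofizad → wofizat   [final devoicing]
  wofizat → ofizat   [glide loss]
  giving Wishoish ofizat.
The regular Wishoish reflex would be 'ofizat', but the attested form is 'ifizat'. The correspondence is irregular, so they are not cognates (the Wishoish form has a different source).

no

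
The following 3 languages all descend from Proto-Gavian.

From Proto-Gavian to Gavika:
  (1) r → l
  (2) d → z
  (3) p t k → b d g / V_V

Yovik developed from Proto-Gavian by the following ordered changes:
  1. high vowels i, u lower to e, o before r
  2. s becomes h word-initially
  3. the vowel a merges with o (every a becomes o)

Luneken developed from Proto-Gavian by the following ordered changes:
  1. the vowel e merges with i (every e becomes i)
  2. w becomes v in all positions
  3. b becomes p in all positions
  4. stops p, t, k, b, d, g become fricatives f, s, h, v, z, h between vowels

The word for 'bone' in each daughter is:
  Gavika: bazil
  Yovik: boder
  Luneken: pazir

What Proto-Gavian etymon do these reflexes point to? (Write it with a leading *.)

Position 2: Gavika has a, Yovik has o, Luneken has a. Gavika preserves a here (none of its changes turn any other segment into a), so the proto-segment is *a.
Position 1: Gavika has b, Yovik has b, Luneken has p. Yovik preserves b here (none of its changes turn any other segment into b), so the proto-segment is *b.
This points to *badir. Verify forward in each daughter:
Gavika: *badir
  badir → badil   [unconditioned shift]
  badil → bazil   [unconditioned shift]
  bazil (rule 3 does not apply)
  giving Gavika bazil.
Yovik: *badir > bader > boder  (by pre-rhotic lowering, vowel merger)
Luneken: start from *badir.
  rule 1: no change — badir
  rule 2: no change — badir
  rule 3 (unconditioned shift): badir → padir
  rule 4 (intervocalic lenition): padir → pazir
  ⇒ Luneken pazir
No other proto-form is consistent with every reflex, so the reconstruction is *badir.

*badir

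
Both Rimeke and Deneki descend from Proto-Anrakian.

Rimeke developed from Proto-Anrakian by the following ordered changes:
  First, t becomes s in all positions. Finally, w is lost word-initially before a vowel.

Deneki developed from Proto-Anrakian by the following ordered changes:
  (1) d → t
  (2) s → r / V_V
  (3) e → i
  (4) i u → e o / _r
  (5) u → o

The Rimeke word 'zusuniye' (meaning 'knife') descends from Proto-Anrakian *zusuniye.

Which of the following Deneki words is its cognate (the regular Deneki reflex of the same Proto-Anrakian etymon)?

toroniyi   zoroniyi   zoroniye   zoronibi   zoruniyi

Deneki: *zusuniye > zuruniye > zuruniyi > zoruniyi > zoroniyi  (by rhotacism, vowel merger, pre-rhotic lowering, vowel merger)

zoroniyi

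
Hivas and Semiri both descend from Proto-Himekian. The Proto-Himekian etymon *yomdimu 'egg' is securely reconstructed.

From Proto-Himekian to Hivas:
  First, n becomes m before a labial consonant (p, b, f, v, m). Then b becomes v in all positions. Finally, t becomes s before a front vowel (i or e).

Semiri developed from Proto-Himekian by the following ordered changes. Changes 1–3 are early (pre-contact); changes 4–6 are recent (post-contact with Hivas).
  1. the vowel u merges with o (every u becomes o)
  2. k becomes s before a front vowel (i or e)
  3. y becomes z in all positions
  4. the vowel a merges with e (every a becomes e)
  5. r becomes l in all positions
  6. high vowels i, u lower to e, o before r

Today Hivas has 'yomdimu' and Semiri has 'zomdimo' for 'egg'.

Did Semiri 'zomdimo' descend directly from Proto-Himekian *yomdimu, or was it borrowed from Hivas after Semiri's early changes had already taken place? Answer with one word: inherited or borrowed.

If inherited, *yomdimu would pass through all of Semiri's changes:
Semiri: *yomdimu
  yomdimu → yomdimo   [vowel merger]
  yomdimo (rule 2 does not apply)
  yomdimo → zomdimo   [unconditioned shift]
  zomdimo (rule 4 does not apply)
  zomdimo (rule 5 does not apply)
  zomdimo (rule 6 does not apply)
  giving Semiri zomdimo.
If borrowed from Hivas 'yomdimu' after the early changes, it would undergo only the recent ones:
  rule 4 (vowel merger): no change (yomdimu)
  rule 5 (unconditioned shift): no change (yomdimu)
  rule 6 (pre-rhotic lowering): no change (yomdimu)
  ⇒ as a loan: yomdimu
Semiri 'zomdimo' matches the inherited outcome exactly, so it is an inherited cognate, not a loan.

inherited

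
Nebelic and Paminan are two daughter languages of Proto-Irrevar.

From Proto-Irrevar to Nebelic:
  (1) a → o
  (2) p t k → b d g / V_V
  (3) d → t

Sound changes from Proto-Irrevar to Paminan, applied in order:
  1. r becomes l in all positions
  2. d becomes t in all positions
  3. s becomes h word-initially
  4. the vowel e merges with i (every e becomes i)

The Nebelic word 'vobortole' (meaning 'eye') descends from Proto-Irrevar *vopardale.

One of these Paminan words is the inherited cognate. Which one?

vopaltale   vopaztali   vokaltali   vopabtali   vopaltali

vopaltali

Paminan: *vopardale > vopaldale > vopaltale > vopaltali  (by unconditioned shift, unconditioned shift, vowel merger)
Among the options, 'vopaltali' alone shows every Paminan change applied in order.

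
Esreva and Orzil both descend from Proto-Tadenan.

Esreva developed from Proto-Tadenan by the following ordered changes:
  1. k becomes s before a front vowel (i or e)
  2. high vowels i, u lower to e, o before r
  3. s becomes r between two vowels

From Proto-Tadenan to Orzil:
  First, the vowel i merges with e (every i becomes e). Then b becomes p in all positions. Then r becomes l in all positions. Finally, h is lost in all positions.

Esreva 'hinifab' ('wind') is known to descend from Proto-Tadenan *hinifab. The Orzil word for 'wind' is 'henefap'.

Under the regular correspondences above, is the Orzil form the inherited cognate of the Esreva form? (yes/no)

Derive the expected Orzil reflex of *hinifab:
Orzil: *hinifab
  hinifab → henefab   [vowel merger]
  henefab → henefap   [unconditioned shift]
  henefap (rule 3 does not apply)
  henefap → enefap   [h-loss]
  giving Orzil enefap.
The regular Orzil reflex would be 'enefap', but the attested form is 'henefap'. The correspondence is irregular, so they are not cognates (the Orzil form has a different source).

no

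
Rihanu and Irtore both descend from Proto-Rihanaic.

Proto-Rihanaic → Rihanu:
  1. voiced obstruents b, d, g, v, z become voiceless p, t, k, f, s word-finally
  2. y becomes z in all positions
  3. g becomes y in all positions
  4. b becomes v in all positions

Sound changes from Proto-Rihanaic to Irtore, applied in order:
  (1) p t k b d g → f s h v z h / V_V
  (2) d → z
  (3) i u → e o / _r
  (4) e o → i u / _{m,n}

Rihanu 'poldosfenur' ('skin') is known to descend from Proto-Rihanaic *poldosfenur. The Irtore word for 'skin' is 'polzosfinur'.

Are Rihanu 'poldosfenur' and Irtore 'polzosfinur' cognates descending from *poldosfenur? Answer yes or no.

no

Derive the expected Irtore reflex of *poldosfenur:
Irtore: *poldosfenur
  poldosfenur (rule 1 does not apply)
  poldosfenur → polzosfenur   [unconditioned shift]
  polzosfenur → polzosfenor   [pre-rhotic lowering]
  polzosfenor → polzosfinor   [pre-nasal raising]
  giving Irtore polzosfinor.
The regular Irtore reflex would be 'polzosfinor', but the attested form is 'polzosfinur'. The correspondence is irregular, so they are not cognates (the Irtore form has a different source).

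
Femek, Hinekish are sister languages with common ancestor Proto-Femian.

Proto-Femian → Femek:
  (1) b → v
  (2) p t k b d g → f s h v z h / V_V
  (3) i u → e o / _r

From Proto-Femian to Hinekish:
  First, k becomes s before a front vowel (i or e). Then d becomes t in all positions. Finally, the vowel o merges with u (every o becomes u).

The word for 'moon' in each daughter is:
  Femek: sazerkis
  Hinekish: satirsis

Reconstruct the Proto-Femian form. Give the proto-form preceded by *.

*sadirkis

Position 3: Femek has z, Hinekish has t. Taking the neighbouring segments as reconstructed: Femek z could go back to *d or *z; Hinekish t could go back to *t or *d — the one source consistent with every daughter is *d.
Position 6: Femek has k, Hinekish has s. Femek preserves k here (none of its changes turn any other segment into k), so the proto-segment is *k.
Position 4: Femek has e, Hinekish has i. Hinekish preserves i here (none of its changes turn any other segment into i), so the proto-segment is *i.
This points to *sadirkis. Verify forward in each daughter:
Femek: *sadirkis
  sadirkis (rule 1 does not apply)
  sadirkis → sazirkis   [intervocalic lenition]
  sazirkis → sazerkis   [pre-rhotic lowering]
  giving Femek sazerkis.
Hinekish: *sadirkis > sadirsis > satirsis  (by palatalisation, unconditioned shift)
*sadirkis is the unique common source.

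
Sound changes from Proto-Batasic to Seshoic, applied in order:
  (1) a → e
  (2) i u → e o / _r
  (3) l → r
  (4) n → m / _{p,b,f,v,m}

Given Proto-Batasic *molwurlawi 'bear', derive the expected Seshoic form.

morworrewi

Seshoic: *molwurlawi > molwurlewi > molworlewi > morworrewi  (by vowel merger, pre-rhotic lowering, unconditioned shift)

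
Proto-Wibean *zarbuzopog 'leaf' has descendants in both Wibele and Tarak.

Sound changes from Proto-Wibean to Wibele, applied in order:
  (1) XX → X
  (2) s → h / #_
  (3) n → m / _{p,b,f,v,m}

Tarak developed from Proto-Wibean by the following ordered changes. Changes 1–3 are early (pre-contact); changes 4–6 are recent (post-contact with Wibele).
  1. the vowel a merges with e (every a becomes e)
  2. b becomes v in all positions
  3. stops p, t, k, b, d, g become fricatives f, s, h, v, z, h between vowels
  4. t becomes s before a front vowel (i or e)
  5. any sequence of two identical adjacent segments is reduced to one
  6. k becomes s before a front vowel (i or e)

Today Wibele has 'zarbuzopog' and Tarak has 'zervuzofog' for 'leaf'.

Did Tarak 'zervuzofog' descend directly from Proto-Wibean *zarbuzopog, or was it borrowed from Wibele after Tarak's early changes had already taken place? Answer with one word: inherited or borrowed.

If inherited, *zarbuzopog would pass through all of Tarak's changes:
Tarak: *zarbuzopog
  zarbuzopog → zerbuzopog   [vowel merger]
  zerbuzopog → zervuzopog   [unconditioned shift]
  zervuzopog → zervuzofog   [intervocalic lenition]
  zervuzofog (rule 4 does not apply)
  zervuzofog (rule 5 does not apply)
  zervuzofog (rule 6 does not apply)
  giving Tarak zervuzofog.
If borrowed from Wibele 'zarbuzopog' after the early changes, it would undergo only the recent ones:
  rule 4 (palatalisation): no change (zarbuzopog)
  rule 5 (degemination): no change (zarbuzopog)
  rule 6 (palatalisation): no change (zarbuzopog)
  ⇒ as a loan: zarbuzopog
Tarak 'zervuzofog' matches the inherited outcome exactly, so it is an inherited cognate, not a loan.

inherited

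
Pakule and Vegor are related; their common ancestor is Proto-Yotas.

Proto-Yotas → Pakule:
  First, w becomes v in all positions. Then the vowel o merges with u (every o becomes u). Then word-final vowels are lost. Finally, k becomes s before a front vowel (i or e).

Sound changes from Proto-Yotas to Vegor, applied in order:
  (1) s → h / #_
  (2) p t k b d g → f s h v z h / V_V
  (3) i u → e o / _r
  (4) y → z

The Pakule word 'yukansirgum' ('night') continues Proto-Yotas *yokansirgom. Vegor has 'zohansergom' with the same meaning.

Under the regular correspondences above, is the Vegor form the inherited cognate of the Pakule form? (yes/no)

yes

Derive the expected Vegor reflex of *yokansirgom:
Vegor: start from *yokansirgom.
  rule 1: no change — yokansirgom
  rule 2 (intervocalic lenition): yokansirgom → yohansirgom
  rule 3 (pre-rhotic lowering): yohansirgom → yohansergom
  rule 4 (unconditioned shift): yohansergom → zohansergom
  ⇒ Vegor zohansergom
Vegor 'zohansergom' matches the regular reflex exactly, so the pair is cognate.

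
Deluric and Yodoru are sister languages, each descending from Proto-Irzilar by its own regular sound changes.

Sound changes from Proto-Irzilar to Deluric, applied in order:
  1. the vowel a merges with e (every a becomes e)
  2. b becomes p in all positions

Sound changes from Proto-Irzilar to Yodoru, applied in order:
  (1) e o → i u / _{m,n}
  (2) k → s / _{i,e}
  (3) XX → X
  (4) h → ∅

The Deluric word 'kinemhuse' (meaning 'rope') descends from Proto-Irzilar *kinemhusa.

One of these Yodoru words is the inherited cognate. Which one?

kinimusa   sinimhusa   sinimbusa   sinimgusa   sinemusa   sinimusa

sinimusa

Yodoru: start from *kinemhusa.
  rule 1 (pre-nasal raising): kinemhusa → kinimhusa
  rule 2 (palatalisation): kinimhusa → sinimhusa
  rule 3: no change — sinimhusa
  rule 4 (h-loss): sinimhusa → sinimusa
  ⇒ Yodoru sinimusa
Only 'sinimusa' matches the regular Yodoru development of *kinemhusa.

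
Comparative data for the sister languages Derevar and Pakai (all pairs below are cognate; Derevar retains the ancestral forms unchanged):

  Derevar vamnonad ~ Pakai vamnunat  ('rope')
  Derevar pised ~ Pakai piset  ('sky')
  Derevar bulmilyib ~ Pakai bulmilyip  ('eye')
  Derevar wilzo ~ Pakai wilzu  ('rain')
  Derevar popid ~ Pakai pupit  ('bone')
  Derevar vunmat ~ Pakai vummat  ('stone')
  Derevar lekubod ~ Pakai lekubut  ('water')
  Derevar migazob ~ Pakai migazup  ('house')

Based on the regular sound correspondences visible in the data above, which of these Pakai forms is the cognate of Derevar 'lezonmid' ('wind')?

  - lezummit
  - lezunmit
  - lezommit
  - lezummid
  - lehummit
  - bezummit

lezummit

vamnonad ~ vamnunat — Derevar o corresponds to Pakai u after a consonant, before a nasal.
vunmat ~ vummat — Derevar n corresponds to Pakai m after a vowel, before a nasal.
vamnonad ~ vamnunat, pised ~ piset — Derevar d corresponds to Pakai t word-finally.
Applying these to Derevar 'lezonmid':
  lezonmid → lezunmid   (o→u after a consonant, before a nasal)
  lezunmid → lezummid   (n→m after a vowel, before a nasal)
  lezummid → lezummit   (d→t word-finally)
So the Pakai cognate is 'lezummit'.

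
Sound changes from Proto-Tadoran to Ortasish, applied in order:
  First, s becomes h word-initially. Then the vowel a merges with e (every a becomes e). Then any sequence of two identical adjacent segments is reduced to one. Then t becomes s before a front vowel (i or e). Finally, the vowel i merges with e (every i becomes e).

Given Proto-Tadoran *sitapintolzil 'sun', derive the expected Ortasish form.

hesepentolzel

Ortasish: *sitapintolzil
  sitapintolzil → hitapintolzil   [debuccalisation]
  hitapintolzil → hitepintolzil   [vowel merger]
  hitepintolzil (rule 3 does not apply)
  hitepintolzil → hisepintolzil   [palatalisation]
  hisepintolzil → hesepentolzel   [vowel merger]
  giving Ortasish hesepentolzel.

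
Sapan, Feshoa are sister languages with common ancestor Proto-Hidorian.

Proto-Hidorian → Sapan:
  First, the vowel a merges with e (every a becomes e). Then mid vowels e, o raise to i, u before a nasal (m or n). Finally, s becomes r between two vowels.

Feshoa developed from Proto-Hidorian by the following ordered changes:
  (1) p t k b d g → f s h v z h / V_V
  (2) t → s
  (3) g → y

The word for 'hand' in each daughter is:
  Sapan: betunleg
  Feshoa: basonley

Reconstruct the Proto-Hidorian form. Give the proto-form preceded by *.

Position 8: Sapan has g, Feshoa has y. Sapan preserves g here (none of its changes turn any other segment into g), so the proto-segment is *g.
Position 2: Sapan has e, Feshoa has a. Feshoa preserves a here (none of its changes turn any other segment into a), so the proto-segment is *a.
This points to *batonleg. Verify forward in each daughter:
Sapan: start from *batonleg.
  rule 1 (vowel merger): batonleg → betonleg
  rule 2 (pre-nasal raising): betonleg → betunleg
  rule 3: no change — betunleg
  ⇒ Sapan betunleg
Feshoa: *batonleg > basonleg > basonley  (by intervocalic lenition, unconditioned shift)
No other proto-form is consistent with every reflex, so the reconstruction is *batonleg.

*batonleg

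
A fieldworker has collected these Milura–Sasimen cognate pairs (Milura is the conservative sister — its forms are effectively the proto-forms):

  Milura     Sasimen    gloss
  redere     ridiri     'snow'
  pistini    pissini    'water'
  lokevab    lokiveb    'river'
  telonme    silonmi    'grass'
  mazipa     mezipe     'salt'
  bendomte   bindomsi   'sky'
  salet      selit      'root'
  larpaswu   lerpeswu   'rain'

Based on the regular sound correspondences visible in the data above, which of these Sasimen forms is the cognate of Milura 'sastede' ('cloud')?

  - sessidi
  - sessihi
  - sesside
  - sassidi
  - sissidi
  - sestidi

mazipa ~ mezipe, salet ~ selit — Milura a corresponds to Sasimen e after a consonant, before a consonant other than r, m, n, p, b, f, v.
bendomte ~ bindomsi — Milura t corresponds to Sasimen s after a consonant, before a front vowel.
redere ~ ridiri, telonme ~ silonmi — Milura e corresponds to Sasimen i after a consonant, before a consonant other than r, m, n, p, b, f, v.
redere ~ ridiri, telonme ~ silonmi — Milura e corresponds to Sasimen i word-finally.
Applying these to Milura 'sastede':
  sastede → sestede   (a→e after a consonant, before a consonant other than r, m, n, p, b, f, v)
  sestede → sessede   (t→s after a consonant, before a front vowel)
  sessede → sesside   (e→i after a consonant, before a consonant other than r, m, n, p, b, f, v)
  sesside → sessidi   (e→i word-finally)
So the Sasimen cognate is 'sessidi'.

sessidi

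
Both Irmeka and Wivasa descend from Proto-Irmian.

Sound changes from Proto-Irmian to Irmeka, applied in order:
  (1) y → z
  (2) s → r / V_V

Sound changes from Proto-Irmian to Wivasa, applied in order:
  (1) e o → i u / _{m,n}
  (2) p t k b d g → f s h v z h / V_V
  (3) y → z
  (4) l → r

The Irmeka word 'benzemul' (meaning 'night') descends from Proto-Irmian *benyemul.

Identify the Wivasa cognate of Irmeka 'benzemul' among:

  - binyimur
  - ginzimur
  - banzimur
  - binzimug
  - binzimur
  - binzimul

Wivasa: *benyemul > binyimul > binzimul > binzimur  (by pre-nasal raising, unconditioned shift, unconditioned shift)

binzimur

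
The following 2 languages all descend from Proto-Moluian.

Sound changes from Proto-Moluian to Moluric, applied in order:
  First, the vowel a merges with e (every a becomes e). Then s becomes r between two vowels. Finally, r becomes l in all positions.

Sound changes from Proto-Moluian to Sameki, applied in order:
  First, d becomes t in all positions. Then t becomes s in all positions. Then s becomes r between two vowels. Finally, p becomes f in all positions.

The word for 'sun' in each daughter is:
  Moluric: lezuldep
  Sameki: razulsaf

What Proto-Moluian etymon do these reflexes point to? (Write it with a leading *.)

Position 7: Moluric has e, Sameki has a. Sameki preserves a here (none of its changes turn any other segment into a), so the proto-segment is *a.
Position 2: Moluric has e, Sameki has a. Sameki preserves a here (none of its changes turn any other segment into a), so the proto-segment is *a.
Verify the candidate proto-form against each daughter:
Moluric: start from *razuldap.
  rule 1 (vowel merger): razuldap → rezuldep
  rule 2: no change — rezuldep
  rule 3 (unconditioned shift): rezuldep → lezuldep
  ⇒ Moluric lezuldep
Sameki: start from *razuldap.
  rule 1 (unconditioned shift): razuldap → razultap
  rule 2 (unconditioned shift): razultap → razulsap
  rule 3: no change — razulsap
  rule 4 (unconditioned shift): razulsap → razulsaf
  ⇒ Sameki razulsaf
Only *razuldap yields all of Moluric lezuldep, Sameki razulsaf.

*razuldap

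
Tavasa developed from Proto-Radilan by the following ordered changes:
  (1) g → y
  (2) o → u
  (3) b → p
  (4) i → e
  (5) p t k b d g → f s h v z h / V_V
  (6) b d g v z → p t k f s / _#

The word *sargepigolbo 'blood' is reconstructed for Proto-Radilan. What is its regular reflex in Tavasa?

saryefeyulpu

Tavasa: *sargepigolbo > saryepiyolbo > saryepiyulbu > saryepiyulpu > saryepeyulpu > saryefeyulpu  (by unconditioned shift, vowel merger, unconditioned shift, vowel merger, intervocalic lenition)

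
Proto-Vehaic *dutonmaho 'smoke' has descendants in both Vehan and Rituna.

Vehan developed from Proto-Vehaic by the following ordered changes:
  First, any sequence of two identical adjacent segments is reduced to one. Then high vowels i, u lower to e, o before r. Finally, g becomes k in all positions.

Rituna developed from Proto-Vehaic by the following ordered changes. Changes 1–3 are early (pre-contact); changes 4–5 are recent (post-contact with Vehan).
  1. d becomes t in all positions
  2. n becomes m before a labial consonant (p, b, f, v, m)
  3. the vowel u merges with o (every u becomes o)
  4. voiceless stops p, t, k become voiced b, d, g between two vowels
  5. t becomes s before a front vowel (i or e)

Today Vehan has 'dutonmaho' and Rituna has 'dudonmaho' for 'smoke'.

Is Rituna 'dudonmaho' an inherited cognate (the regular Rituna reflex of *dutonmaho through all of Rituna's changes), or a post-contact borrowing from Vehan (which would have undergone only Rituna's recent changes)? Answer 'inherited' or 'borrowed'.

borrowed

If inherited, *dutonmaho would pass through all of Rituna's changes:
Rituna: *dutonmaho > tutonmaho > tutommaho > totommaho > todommaho  (by unconditioned shift, nasal place assimilation, vowel merger, intervocalic voicing)
If borrowed from Vehan 'dutonmaho' after the early changes, it would undergo only the recent ones:
  rule 4 (intervocalic voicing): dutonmaho → dudonmaho
  rule 5 (palatalisation): no change (dudonmaho)
  ⇒ as a loan: dudonmaho
Rituna 'dudonmaho' matches the loan outcome 'dudonmaho', not the inherited 'todommaho' — it skipped the early Rituna changes, so it was borrowed from Vehan.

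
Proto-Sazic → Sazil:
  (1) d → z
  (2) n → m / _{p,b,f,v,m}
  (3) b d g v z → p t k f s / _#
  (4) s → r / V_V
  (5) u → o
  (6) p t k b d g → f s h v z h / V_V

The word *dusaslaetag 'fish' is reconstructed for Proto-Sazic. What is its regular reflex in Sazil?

Sazil: *dusaslaetag
  dusaslaetag → zusaslaetag   [unconditioned shift]
  zusaslaetag (rule 2 does not apply)
  zusaslaetag → zusaslaetak   [final devoicing]
  zusaslaetak → zuraslaetak   [rhotacism]
  zuraslaetak → zoraslaetak   [vowel merger]
  zoraslaetak → zoraslaesak   [intervocalic lenition]
  giving Sazil zoraslaesak.

zoraslaesak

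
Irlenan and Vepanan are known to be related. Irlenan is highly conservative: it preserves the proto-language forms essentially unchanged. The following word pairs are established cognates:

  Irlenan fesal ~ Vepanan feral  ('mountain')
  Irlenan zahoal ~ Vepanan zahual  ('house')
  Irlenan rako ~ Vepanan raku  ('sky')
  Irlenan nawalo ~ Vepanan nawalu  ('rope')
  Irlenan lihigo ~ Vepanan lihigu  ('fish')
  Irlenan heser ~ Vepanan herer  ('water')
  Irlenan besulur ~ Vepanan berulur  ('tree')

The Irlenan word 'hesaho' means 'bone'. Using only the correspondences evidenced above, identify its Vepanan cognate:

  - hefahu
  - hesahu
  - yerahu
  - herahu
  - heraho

herahu

fesal ~ feral — Irlenan s corresponds to Vepanan r between vowels (before a back vowel).
rako ~ raku, nawalo ~ nawalu — Irlenan o corresponds to Vepanan u word-finally.
Applying these to Irlenan 'hesaho':
  hesaho → heraho   (s→r between vowels (before a back vowel))
  heraho → herahu   (o→u word-finally)
So the Vepanan cognate is 'herahu'.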